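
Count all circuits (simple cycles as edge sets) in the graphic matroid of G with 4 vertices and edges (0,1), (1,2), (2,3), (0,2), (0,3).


A circuit in a graphic matroid = edge set of a simple cycle.
G has 4 vertices and 5 edges.
Enumerating all minimal edge subsets forming cycles...
Total circuits found: 3.

3


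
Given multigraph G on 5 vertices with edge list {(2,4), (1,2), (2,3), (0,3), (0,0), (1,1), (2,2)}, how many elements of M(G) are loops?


In a graphic matroid, a loop is a self-loop edge (u,u) with rank 0.
Examining all 7 edges for self-loops...
Self-loops found: (0,0), (1,1), (2,2)
Number of loops = 3.

3


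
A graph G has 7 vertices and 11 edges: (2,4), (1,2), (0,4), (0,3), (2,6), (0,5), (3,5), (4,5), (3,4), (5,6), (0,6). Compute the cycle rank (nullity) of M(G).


Cycle rank (nullity) = |E| - r(M) = |E| - (|V| - c).
|E| = 11, |V| = 7, c = 1.
Nullity = 11 - (7 - 1) = 11 - 6 = 5.

5


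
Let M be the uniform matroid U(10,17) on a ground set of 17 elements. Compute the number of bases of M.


Bases of U(10,17) are all 10-element subsets of the 17-element ground set.
Number of bases = C(17,10).
(17 choose 10) = 19448.

19448


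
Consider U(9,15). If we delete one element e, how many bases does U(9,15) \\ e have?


Deleting e from U(9,15) gives U(9,14) since n > r.
Bases of U(9,14) = C(14,9) = 2002.

2002


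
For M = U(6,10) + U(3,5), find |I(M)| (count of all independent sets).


For a direct sum, |I(M1+M2)| = |I(M1)| * |I(M2)|.
|I(U(6,10))| = sum C(10,k) for k=0..6 = 848.
|I(U(3,5))| = sum C(5,k) for k=0..3 = 26.
Total = 848 * 26 = 22048.

22048


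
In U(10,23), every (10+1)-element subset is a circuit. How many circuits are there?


In U(10,23), circuits are the (11)-element subsets.
Any set of 11 elements is dependent, and removing any one element gives
an independent set of size 10, so it is a minimal dependent set.
Number of circuits = C(23,11) = 23! / (11! * 12!) = 1352078.

1352078


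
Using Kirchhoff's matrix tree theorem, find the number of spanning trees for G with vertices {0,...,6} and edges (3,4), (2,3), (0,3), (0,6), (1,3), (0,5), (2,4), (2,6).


By Kirchhoff's matrix tree theorem, the number of spanning trees equals
the determinant of any cofactor of the Laplacian matrix L.
G has 7 vertices and 8 edges.
Computing the (6 x 6) cofactor determinant gives 11.

11


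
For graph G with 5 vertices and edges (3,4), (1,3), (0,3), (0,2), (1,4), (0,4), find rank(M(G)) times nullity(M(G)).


r(M) = |V| - c = 5 - 1 = 4.
nullity = |E| - r(M) = 6 - 4 = 2.
Product = 4 * 2 = 8.

8


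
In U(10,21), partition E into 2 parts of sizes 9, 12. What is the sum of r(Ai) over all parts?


r(Ai) = min(|Ai|, 10) for each part.
Sum = min(9,10) + min(12,10)
    = 9 + 10
    = 19.

19


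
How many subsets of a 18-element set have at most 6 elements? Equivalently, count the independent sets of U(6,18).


Independent sets of U(6,18) are all subsets of size <= 6.
Count = C(18,0) + C(18,1) + C(18,2) + C(18,3) + C(18,4) + C(18,5) + C(18,6)
     = 1 + 18 + 153 + 816 + 3060 + 8568 + 18564
     = 31180.

31180


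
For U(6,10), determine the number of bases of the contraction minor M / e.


Contracting e from U(6,10) gives U(5,9).
Bases of U(5,9) = (9 choose 5) = 126.

126


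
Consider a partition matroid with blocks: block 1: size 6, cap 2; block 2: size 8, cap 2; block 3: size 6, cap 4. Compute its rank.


Rank of a partition matroid = sum of min(|Si|, ci) for each block.
= min(6,2) + min(8,2) + min(6,4)
= 2 + 2 + 4
= 8.

8


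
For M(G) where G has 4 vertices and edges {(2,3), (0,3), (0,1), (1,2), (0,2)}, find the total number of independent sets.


An independent set in a graphic matroid is an acyclic edge subset.
G has 4 vertices and 5 edges.
Enumerate all 2^5 = 32 subsets, checking for acyclicity.
Total independent sets = 24.

24


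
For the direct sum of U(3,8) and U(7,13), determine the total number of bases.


Bases of a direct sum M1 + M2: |B| = |B(M1)| * |B(M2)|.
|B(U(3,8))| = C(8,3) = 56.
|B(U(7,13))| = C(13,7) = 1716.
Total bases = 56 * 1716 = 96096.

96096


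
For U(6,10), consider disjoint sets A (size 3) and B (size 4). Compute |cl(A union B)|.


|A union B| = 3 + 4 = 7 (disjoint).
In U(6,10), cl(S) = S if |S| < 6, else cl(S) = E.
Since 7 >= 6, cl(A union B) = E.
|cl(A union B)| = 10.

10


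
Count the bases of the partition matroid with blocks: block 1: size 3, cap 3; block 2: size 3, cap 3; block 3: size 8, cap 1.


A basis picks exactly ci elements from block i.
Number of bases = product of C(|Si|, ci).
= C(3,3) * C(3,3) * C(8,1)
= 1 * 1 * 8
= 8.

8


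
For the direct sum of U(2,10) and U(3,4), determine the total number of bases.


Bases of a direct sum M1 + M2: |B| = |B(M1)| * |B(M2)|.
|B(U(2,10))| = C(10,2) = 45.
|B(U(3,4))| = C(4,3) = 4.
Total bases = 45 * 4 = 180.

180


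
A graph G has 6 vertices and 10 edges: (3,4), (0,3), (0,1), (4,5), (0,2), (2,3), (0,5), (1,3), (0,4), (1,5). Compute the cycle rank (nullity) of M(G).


Cycle rank (nullity) = |E| - r(M) = |E| - (|V| - c).
|E| = 10, |V| = 6, c = 1.
Nullity = 10 - (6 - 1) = 10 - 5 = 5.

5


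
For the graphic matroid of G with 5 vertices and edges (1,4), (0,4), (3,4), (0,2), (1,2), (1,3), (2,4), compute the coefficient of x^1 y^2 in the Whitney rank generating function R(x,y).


R(x,y) = sum over A in 2^E of x^(r(E)-r(A)) * y^(|A|-r(A)).
G has 5 vertices, 7 edges. r(E) = 4.
Enumerate all 2^7 = 128 subsets.
Count subsets with r(E)-r(A)=1 and |A|-r(A)=2: 2.

2


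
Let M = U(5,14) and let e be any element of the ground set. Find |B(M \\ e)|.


Deleting e from U(5,14) gives U(5,13) since n > r.
Bases of U(5,13) = C(13,5) = 13! / (5! * 8!) = 1287.

1287


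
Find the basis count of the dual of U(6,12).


The dual of U(r,n) is U(n-r, n) = U(6,12).
Bases of U(6,12) are all (6)-element subsets.
|B(M*)| = C(12,6) = 924.

924


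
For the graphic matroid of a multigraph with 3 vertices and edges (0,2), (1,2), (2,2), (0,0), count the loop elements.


In a graphic matroid, a loop is a self-loop edge (u,u) with rank 0.
Examining all 4 edges for self-loops...
Self-loops found: (2,2), (0,0)
Number of loops = 2.

2


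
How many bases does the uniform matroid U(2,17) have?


Bases of U(2,17) are all 2-element subsets of the 17-element ground set.
Number of bases = C(17,2).
C(17,2) = (17 * 16) / (1 * 2) = 136.

136


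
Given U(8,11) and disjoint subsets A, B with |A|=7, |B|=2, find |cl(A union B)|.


|A union B| = 7 + 2 = 9 (disjoint).
In U(8,11), cl(S) = S if |S| < 8, else cl(S) = E.
Since 9 >= 8, cl(A union B) = E.
|cl(A union B)| = 11.

11


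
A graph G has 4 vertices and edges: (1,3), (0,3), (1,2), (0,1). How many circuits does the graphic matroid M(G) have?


A circuit in a graphic matroid = edge set of a simple cycle.
G has 4 vertices and 4 edges.
Enumerating all minimal edge subsets forming cycles...
Total circuits found: 1.

1


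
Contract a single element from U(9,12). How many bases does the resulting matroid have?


Contracting e from U(9,12) gives U(8,11).
Bases of U(8,11) = C(11,8) = 165.

165


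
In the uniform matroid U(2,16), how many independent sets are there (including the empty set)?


Independent sets of U(2,16) are all subsets of size <= 2.
Count = (16 choose 0) + (16 choose 1) + (16 choose 2)
     = 1 + 16 + 120
     = 137.

137


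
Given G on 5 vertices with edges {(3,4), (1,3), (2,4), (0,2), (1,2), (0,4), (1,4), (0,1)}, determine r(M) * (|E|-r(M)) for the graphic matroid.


r(M) = |V| - c = 5 - 1 = 4.
nullity = |E| - r(M) = 8 - 4 = 4.
Product = 4 * 4 = 16.

16


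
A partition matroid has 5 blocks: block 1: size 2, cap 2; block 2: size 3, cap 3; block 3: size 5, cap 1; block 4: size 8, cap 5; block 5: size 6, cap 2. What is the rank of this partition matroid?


Rank of a partition matroid = sum of min(|Si|, ci) for each block.
= min(2,2) + min(3,3) + min(5,1) + min(8,5) + min(6,2)
= 2 + 3 + 1 + 5 + 2
= 13.

13


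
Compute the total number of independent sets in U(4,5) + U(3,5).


For a direct sum, |I(M1+M2)| = |I(M1)| * |I(M2)|.
|I(U(4,5))| = sum C(5,k) for k=0..4 = 31.
|I(U(3,5))| = sum C(5,k) for k=0..3 = 26.
Total = 31 * 26 = 806.

806


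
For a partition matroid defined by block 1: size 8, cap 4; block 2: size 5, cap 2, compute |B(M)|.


A basis picks exactly ci elements from block i.
Number of bases = product of C(|Si|, ci).
= C(8,4) * C(5,2)
= 70 * 10
= 700.

700


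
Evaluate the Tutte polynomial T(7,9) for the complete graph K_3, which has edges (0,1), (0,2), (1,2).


T(K_3; x,y) = x^2 + x + y.
T(7,9) = 49 + 7 + 9 = 65.

65


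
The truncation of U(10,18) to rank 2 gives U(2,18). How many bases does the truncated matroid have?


Truncating U(10,18) to rank 2 gives U(2,18).
Bases of U(2,18) are all 2-element subsets of 18 elements.
Number of bases = C(18,2) = 18! / (2! * 16!) = 153.

153


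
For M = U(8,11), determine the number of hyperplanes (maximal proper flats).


Hyperplanes of U(8,11) are flats of rank 7.
In a uniform matroid, these are exactly the (7)-element subsets.
Count = C(11,7) = 330.

330


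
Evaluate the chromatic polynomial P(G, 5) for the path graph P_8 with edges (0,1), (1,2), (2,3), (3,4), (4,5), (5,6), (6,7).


P(P_8, k) = k * (k-1)^(7).
P(5) = 5 * 4^7 = 5 * 16384 = 81920.

81920


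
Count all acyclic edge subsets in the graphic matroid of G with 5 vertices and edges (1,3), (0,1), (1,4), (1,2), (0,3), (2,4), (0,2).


An independent set in a graphic matroid is an acyclic edge subset.
G has 5 vertices and 7 edges.
Enumerate all 2^7 = 128 subsets, checking for acyclicity.
Total independent sets = 82.

82


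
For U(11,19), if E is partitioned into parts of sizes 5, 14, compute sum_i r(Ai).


r(Ai) = min(|Ai|, 11) for each part.
Sum = min(5,11) + min(14,11)
    = 5 + 11
    = 16.

16


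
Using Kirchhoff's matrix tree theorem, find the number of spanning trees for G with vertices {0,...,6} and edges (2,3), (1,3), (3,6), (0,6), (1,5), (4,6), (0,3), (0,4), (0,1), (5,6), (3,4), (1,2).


By Kirchhoff's matrix tree theorem, the number of spanning trees equals
the determinant of any cofactor of the Laplacian matrix L.
G has 7 vertices and 12 edges.
Computing the (6 x 6) cofactor determinant gives 289.

289


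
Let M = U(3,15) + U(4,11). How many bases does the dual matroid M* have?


(M1+M2)* = M1* + M2*.
M1* = U(12,15), bases: C(15,12) = 455.
M2* = U(7,11), bases: C(11,7) = 330.
|B(M*)| = 455 * 330 = 150150.

150150


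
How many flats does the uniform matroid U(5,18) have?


Flats of U(5,18): every subset of size < 5 is a flat, plus E itself.
Count = C(18,0) + C(18,1) + C(18,2) + C(18,3) + C(18,4) + 1
     = 1 + 18 + 153 + 816 + 3060 + 1
     = 4049.

4049


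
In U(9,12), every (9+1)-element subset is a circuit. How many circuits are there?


In U(9,12), circuits are the (10)-element subsets.
Any set of 10 elements is dependent, and removing any one element gives
an independent set of size 9, so it is a minimal dependent set.
Number of circuits = C(12,10) = 12! / (10! * 2!) = 66.

66


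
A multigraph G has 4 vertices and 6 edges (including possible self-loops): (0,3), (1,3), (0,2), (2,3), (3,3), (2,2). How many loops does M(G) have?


In a graphic matroid, a loop is a self-loop edge (u,u) with rank 0.
Examining all 6 edges for self-loops...
Self-loops found: (3,3), (2,2)
Number of loops = 2.

2


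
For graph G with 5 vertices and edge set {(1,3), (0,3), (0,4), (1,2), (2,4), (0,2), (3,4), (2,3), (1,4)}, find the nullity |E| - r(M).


Cycle rank (nullity) = |E| - r(M) = |E| - (|V| - c).
|E| = 9, |V| = 5, c = 1.
Nullity = 9 - (5 - 1) = 9 - 4 = 5.

5


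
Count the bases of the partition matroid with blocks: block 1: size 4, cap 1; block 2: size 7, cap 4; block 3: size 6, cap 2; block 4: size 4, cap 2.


A basis picks exactly ci elements from block i.
Number of bases = product of C(|Si|, ci).
= C(4,1) * C(7,4) * C(6,2) * C(4,2)
= 4 * 35 * 15 * 6
= 12600.

12600


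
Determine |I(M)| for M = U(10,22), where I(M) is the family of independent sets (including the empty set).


Independent sets of U(10,22) are all subsets of size <= 10.
Count = C(22,0) + C(22,1) + C(22,2) + C(22,3) + C(22,4) + C(22,5) + C(22,6) + C(22,7) + C(22,8) + C(22,9) + C(22,10)
     = 1 + 22 + 231 + 1540 + 7315 + 26334 + 74613 + 170544 + 319770 + 497420 + 646646
     = 1744436.

1744436


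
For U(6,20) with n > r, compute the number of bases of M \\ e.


Deleting e from U(6,20) gives U(6,19) since n > r.
Bases of U(6,19) = (19 choose 6) = 27132.

27132


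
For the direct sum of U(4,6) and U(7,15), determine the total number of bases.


Bases of a direct sum M1 + M2: |B| = |B(M1)| * |B(M2)|.
|B(U(4,6))| = C(6,4) = 15.
|B(U(7,15))| = C(15,7) = 6435.
Total bases = 15 * 6435 = 96525.

96525


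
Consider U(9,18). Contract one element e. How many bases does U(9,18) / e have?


Contracting e from U(9,18) gives U(8,17).
Bases of U(8,17) = C(17,8) = 24310.

24310


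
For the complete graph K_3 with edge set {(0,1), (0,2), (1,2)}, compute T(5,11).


T(K_3; x,y) = x^2 + x + y.
T(5,11) = 25 + 5 + 11 = 41.

41


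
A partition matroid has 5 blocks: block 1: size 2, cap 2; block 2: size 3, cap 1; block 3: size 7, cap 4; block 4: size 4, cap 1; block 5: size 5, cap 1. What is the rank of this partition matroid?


Rank of a partition matroid = sum of min(|Si|, ci) for each block.
= min(2,2) + min(3,1) + min(7,4) + min(4,1) + min(5,1)
= 2 + 1 + 4 + 1 + 1
= 9.

9


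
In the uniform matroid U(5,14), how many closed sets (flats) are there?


Flats of U(5,14): every subset of size < 5 is a flat, plus E itself.
Count = (14 choose 0) + (14 choose 1) + (14 choose 2) + (14 choose 3) + (14 choose 4) + 1
     = 1 + 14 + 91 + 364 + 1001 + 1
     = 1472.

1472


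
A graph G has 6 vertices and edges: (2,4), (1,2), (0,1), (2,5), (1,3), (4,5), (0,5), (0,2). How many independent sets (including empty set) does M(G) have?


An independent set in a graphic matroid is an acyclic edge subset.
G has 6 vertices and 8 edges.
Enumerate all 2^8 = 256 subsets, checking for acyclicity.
Total independent sets = 164.

164


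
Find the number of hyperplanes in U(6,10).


Hyperplanes of U(6,10) are flats of rank 5.
In a uniform matroid, these are exactly the (5)-element subsets.
Count = (10 choose 5) = 252.

252


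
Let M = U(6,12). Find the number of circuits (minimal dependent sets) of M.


In U(6,12), circuits are the (7)-element subsets.
Any set of 7 elements is dependent, and removing any one element gives
an independent set of size 6, so it is a minimal dependent set.
Number of circuits = (12 choose 7) = 792.

792


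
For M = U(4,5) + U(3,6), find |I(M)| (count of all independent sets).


For a direct sum, |I(M1+M2)| = |I(M1)| * |I(M2)|.
|I(U(4,5))| = sum C(5,k) for k=0..4 = 31.
|I(U(3,6))| = sum C(6,k) for k=0..3 = 42.
Total = 31 * 42 = 1302.

1302


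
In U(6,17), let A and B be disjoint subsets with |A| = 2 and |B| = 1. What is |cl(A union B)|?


|A union B| = 2 + 1 = 3 (disjoint).
In U(6,17), cl(S) = S if |S| < 6, else cl(S) = E.
Since 3 < 6, cl(A union B) = A union B.
|cl(A union B)| = 3.

3


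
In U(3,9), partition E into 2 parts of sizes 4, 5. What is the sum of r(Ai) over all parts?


r(Ai) = min(|Ai|, 3) for each part.
Sum = min(4,3) + min(5,3)
    = 3 + 3
    = 6.

6


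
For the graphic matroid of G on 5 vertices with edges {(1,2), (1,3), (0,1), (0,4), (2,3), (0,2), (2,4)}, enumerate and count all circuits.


A circuit in a graphic matroid = edge set of a simple cycle.
G has 5 vertices and 7 edges.
Enumerating all minimal edge subsets forming cycles...
Total circuits found: 6.

6


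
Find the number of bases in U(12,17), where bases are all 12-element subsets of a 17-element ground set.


Bases of U(12,17) are all 12-element subsets of the 17-element ground set.
Number of bases = C(17,12).
(17 choose 12) = 6188.

6188


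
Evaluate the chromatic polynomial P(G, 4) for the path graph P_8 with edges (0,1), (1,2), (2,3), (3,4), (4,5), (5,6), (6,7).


P(P_8, k) = k * (k-1)^(7).
P(4) = 4 * 3^7 = 4 * 2187 = 8748.

8748


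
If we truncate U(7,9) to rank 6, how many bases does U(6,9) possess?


Truncating U(7,9) to rank 6 gives U(6,9).
Bases of U(6,9) are all 6-element subsets of 9 elements.
Number of bases = (9 choose 6) = 84.

84


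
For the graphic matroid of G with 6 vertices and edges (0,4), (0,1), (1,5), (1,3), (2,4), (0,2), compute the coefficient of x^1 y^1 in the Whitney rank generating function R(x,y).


R(x,y) = sum over A in 2^E of x^(r(E)-r(A)) * y^(|A|-r(A)).
G has 6 vertices, 6 edges. r(E) = 5.
Enumerate all 2^6 = 64 subsets.
Count subsets with r(E)-r(A)=1 and |A|-r(A)=1: 3.

3


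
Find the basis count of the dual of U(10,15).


The dual of U(r,n) is U(n-r, n) = U(5,15).
Bases of U(5,15) are all (5)-element subsets.
|B(M*)| = C(15,5) = 3003.

3003


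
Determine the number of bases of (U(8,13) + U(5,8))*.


(M1+M2)* = M1* + M2*.
M1* = U(5,13), bases: C(13,5) = 1287.
M2* = U(3,8), bases: C(8,3) = 56.
|B(M*)| = 1287 * 56 = 72072.

72072


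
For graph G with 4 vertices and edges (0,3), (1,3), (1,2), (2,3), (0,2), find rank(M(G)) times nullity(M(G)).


r(M) = |V| - c = 4 - 1 = 3.
nullity = |E| - r(M) = 5 - 3 = 2.
Product = 3 * 2 = 6.

6


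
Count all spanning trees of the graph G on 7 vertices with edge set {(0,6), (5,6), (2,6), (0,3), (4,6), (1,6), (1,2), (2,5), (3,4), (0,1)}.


By Kirchhoff's matrix tree theorem, the number of spanning trees equals
the determinant of any cofactor of the Laplacian matrix L.
G has 7 vertices and 10 edges.
Computing the (6 x 6) cofactor determinant gives 76.

76


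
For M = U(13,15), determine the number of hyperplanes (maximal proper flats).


Hyperplanes of U(13,15) are flats of rank 12.
In a uniform matroid, these are exactly the (12)-element subsets.
Count = (15 choose 12) = 455.

455


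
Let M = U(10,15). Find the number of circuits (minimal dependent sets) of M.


In U(10,15), circuits are the (11)-element subsets.
Any set of 11 elements is dependent, and removing any one element gives
an independent set of size 10, so it is a minimal dependent set.
Number of circuits = C(15,11) = 15! / (11! * 4!) = 1365.

1365


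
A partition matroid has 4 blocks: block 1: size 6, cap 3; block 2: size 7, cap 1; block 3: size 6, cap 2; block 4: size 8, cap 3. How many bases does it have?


A basis picks exactly ci elements from block i.
Number of bases = product of C(|Si|, ci).
= C(6,3) * C(7,1) * C(6,2) * C(8,3)
= 20 * 7 * 15 * 56
= 117600.

117600


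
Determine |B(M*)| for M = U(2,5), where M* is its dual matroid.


The dual of U(r,n) is U(n-r, n) = U(3,5).
Bases of U(3,5) are all (3)-element subsets.
|B(M*)| = (5 choose 3) = 10.

10


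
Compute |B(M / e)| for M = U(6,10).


Contracting e from U(6,10) gives U(5,9).
Bases of U(5,9) = C(9,5) = 9! / (5! * 4!) = 126.

126


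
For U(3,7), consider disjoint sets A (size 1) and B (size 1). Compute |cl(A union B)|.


|A union B| = 1 + 1 = 2 (disjoint).
In U(3,7), cl(S) = S if |S| < 3, else cl(S) = E.
Since 2 < 3, cl(A union B) = A union B.
|cl(A union B)| = 2.

2


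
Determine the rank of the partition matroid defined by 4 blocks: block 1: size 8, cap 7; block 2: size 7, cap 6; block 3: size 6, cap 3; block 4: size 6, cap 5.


Rank of a partition matroid = sum of min(|Si|, ci) for each block.
= min(8,7) + min(7,6) + min(6,3) + min(6,5)
= 7 + 6 + 3 + 5
= 21.

21


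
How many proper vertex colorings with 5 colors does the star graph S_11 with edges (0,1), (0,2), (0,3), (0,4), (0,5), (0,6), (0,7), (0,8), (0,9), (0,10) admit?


P(tree, k) = k * (k-1)^(10) for any tree on 11 vertices.
P(5) = 5 * 4^10 = 5 * 1048576 = 5242880.

5242880


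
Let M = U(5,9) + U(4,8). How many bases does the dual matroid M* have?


(M1+M2)* = M1* + M2*.
M1* = U(4,9), bases: C(9,4) = 126.
M2* = U(4,8), bases: C(8,4) = 70.
|B(M*)| = 126 * 70 = 8820.

8820


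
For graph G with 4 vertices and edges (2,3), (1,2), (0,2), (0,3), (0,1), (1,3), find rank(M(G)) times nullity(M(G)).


r(M) = |V| - c = 4 - 1 = 3.
nullity = |E| - r(M) = 6 - 3 = 3.
Product = 3 * 3 = 9.

9


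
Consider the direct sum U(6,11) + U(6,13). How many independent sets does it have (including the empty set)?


For a direct sum, |I(M1+M2)| = |I(M1)| * |I(M2)|.
|I(U(6,11))| = sum C(11,k) for k=0..6 = 1486.
|I(U(6,13))| = sum C(13,k) for k=0..6 = 4096.
Total = 1486 * 4096 = 6086656.

6086656


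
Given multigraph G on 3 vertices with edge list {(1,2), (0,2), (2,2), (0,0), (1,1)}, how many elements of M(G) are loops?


In a graphic matroid, a loop is a self-loop edge (u,u) with rank 0.
Examining all 5 edges for self-loops...
Self-loops found: (2,2), (0,0), (1,1)
Number of loops = 3.

3


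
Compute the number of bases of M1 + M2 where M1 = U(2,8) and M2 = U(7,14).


Bases of a direct sum M1 + M2: |B| = |B(M1)| * |B(M2)|.
|B(U(2,8))| = C(8,2) = 28.
|B(U(7,14))| = C(14,7) = 3432.
Total bases = 28 * 3432 = 96096.

96096


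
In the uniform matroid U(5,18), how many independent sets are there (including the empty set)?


Independent sets of U(5,18) are all subsets of size <= 5.
Count = (18 choose 0) + (18 choose 1) + (18 choose 2) + (18 choose 3) + (18 choose 4) + (18 choose 5)
     = 1 + 18 + 153 + 816 + 3060 + 8568
     = 12616.

12616


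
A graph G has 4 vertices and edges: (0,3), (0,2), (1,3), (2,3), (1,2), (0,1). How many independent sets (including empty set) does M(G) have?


An independent set in a graphic matroid is an acyclic edge subset.
G has 4 vertices and 6 edges.
Enumerate all 2^6 = 64 subsets, checking for acyclicity.
Total independent sets = 38.

38


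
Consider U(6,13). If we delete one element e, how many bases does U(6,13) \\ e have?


Deleting e from U(6,13) gives U(6,12) since n > r.
Bases of U(6,12) = C(12,6) = 12! / (6! * 6!) = 924.

924


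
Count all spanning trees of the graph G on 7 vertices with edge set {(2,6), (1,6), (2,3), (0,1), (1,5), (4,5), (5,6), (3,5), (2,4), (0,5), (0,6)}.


By Kirchhoff's matrix tree theorem, the number of spanning trees equals
the determinant of any cofactor of the Laplacian matrix L.
G has 7 vertices and 11 edges.
Computing the (6 x 6) cofactor determinant gives 160.

160


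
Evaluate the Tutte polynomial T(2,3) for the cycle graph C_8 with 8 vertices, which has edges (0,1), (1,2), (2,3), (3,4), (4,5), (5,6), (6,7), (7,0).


T(C_8; x,y) = x + x^2 + ... + x^(7) + y.
T(2,3) = 2^1 + 2^2 + 2^3 + 2^4 + 2^5 + 2^6 + 2^7 + 3
= 2 + 4 + 8 + 16 + 32 + 64 + 128 + 3
= 257.

257


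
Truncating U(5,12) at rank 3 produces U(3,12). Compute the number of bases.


Truncating U(5,12) to rank 3 gives U(3,12).
Bases of U(3,12) are all 3-element subsets of 12 elements.
Number of bases = (12 choose 3) = 220.

220


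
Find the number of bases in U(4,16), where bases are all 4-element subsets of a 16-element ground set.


Bases of U(4,16) are all 4-element subsets of the 16-element ground set.
Number of bases = C(16,4).
C(16,4) = 16! / (4! * 12!) = 1820.

1820


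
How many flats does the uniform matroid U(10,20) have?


Flats of U(10,20): every subset of size < 10 is a flat, plus E itself.
Count = C(20,0) + C(20,1) + C(20,2) + C(20,3) + C(20,4) + C(20,5) + C(20,6) + C(20,7) + C(20,8) + C(20,9) + 1
     = 1 + 20 + 190 + 1140 + 4845 + 15504 + 38760 + 77520 + 125970 + 167960 + 1
     = 431911.

431911


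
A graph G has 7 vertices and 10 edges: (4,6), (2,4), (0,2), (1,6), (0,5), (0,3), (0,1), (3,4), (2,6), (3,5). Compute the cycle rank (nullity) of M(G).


Cycle rank (nullity) = |E| - r(M) = |E| - (|V| - c).
|E| = 10, |V| = 7, c = 1.
Nullity = 10 - (7 - 1) = 10 - 6 = 4.

4


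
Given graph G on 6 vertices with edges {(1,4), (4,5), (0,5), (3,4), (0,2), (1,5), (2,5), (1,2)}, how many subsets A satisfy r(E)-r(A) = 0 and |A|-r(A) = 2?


R(x,y) = sum over A in 2^E of x^(r(E)-r(A)) * y^(|A|-r(A)).
G has 6 vertices, 8 edges. r(E) = 5.
Enumerate all 2^8 = 256 subsets.
Count subsets with r(E)-r(A)=0 and |A|-r(A)=2: 7.

7


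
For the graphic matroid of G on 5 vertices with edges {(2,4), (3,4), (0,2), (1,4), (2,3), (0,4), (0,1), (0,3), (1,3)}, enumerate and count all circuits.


A circuit in a graphic matroid = edge set of a simple cycle.
G has 5 vertices and 9 edges.
Enumerating all minimal edge subsets forming cycles...
Total circuits found: 22.

22


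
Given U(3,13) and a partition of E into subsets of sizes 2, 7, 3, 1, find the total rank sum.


r(Ai) = min(|Ai|, 3) for each part.
Sum = min(2,3) + min(7,3) + min(3,3) + min(1,3)
    = 2 + 3 + 3 + 1
    = 9.

9


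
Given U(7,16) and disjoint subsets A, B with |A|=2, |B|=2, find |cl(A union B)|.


|A union B| = 2 + 2 = 4 (disjoint).
In U(7,16), cl(S) = S if |S| < 7, else cl(S) = E.
Since 4 < 7, cl(A union B) = A union B.
|cl(A union B)| = 4.

4


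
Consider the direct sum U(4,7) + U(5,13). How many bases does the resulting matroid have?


Bases of a direct sum M1 + M2: |B| = |B(M1)| * |B(M2)|.
|B(U(4,7))| = C(7,4) = 35.
|B(U(5,13))| = C(13,5) = 1287.
Total bases = 35 * 1287 = 45045.

45045


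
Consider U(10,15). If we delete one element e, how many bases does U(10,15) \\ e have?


Deleting e from U(10,15) gives U(10,14) since n > r.
Bases of U(10,14) = (14 choose 10) = 1001.

1001


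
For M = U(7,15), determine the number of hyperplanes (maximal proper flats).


Hyperplanes of U(7,15) are flats of rank 6.
In a uniform matroid, these are exactly the (6)-element subsets.
Count = C(15,6) = 5005.

5005


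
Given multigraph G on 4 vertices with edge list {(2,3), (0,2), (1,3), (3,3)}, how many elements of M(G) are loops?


In a graphic matroid, a loop is a self-loop edge (u,u) with rank 0.
Examining all 4 edges for self-loops...
Self-loops found: (3,3)
Number of loops = 1.

1


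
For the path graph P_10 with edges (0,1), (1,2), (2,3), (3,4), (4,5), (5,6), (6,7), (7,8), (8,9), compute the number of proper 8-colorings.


P(P_10, k) = k * (k-1)^(9).
P(8) = 8 * 7^9 = 8 * 40353607 = 322828856.

322828856


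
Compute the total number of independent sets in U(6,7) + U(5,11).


For a direct sum, |I(M1+M2)| = |I(M1)| * |I(M2)|.
|I(U(6,7))| = sum C(7,k) for k=0..6 = 127.
|I(U(5,11))| = sum C(11,k) for k=0..5 = 1024.
Total = 127 * 1024 = 130048.

130048


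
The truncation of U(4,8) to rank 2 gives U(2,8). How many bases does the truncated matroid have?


Truncating U(4,8) to rank 2 gives U(2,8).
Bases of U(2,8) are all 2-element subsets of 8 elements.
Number of bases = C(8,2) = 8! / (2! * 6!) = 28.

28


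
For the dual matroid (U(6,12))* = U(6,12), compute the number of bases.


The dual of U(r,n) is U(n-r, n) = U(6,12).
Bases of U(6,12) are all (6)-element subsets.
|B(M*)| = C(12,6) = 12! / (6! * 6!) = 924.

924


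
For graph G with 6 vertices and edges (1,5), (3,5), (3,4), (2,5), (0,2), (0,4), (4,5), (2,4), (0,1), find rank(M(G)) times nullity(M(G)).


r(M) = |V| - c = 6 - 1 = 5.
nullity = |E| - r(M) = 9 - 5 = 4.
Product = 5 * 4 = 20.

20


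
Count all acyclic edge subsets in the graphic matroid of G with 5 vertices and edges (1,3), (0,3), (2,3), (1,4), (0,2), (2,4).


An independent set in a graphic matroid is an acyclic edge subset.
G has 5 vertices and 6 edges.
Enumerate all 2^6 = 64 subsets, checking for acyclicity.
Total independent sets = 52.

52


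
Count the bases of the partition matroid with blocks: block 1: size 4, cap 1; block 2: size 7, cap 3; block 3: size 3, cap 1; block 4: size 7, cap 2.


A basis picks exactly ci elements from block i.
Number of bases = product of C(|Si|, ci).
= C(4,1) * C(7,3) * C(3,1) * C(7,2)
= 4 * 35 * 3 * 21
= 8820.

8820


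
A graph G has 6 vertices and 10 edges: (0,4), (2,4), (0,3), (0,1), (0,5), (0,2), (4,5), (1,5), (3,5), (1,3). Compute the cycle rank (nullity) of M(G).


Cycle rank (nullity) = |E| - r(M) = |E| - (|V| - c).
|E| = 10, |V| = 6, c = 1.
Nullity = 10 - (6 - 1) = 10 - 5 = 5.

5


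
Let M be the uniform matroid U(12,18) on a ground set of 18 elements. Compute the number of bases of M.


Bases of U(12,18) are all 12-element subsets of the 18-element ground set.
Number of bases = C(18,12).
C(18,12) = 18! / (12! * 6!) = 18564.

18564


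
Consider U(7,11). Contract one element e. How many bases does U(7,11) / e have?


Contracting e from U(7,11) gives U(6,10).
Bases of U(6,10) = C(10,6) = 210.

210


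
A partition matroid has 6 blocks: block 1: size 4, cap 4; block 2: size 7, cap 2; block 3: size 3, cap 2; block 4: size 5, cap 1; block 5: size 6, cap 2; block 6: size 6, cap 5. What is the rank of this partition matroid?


Rank of a partition matroid = sum of min(|Si|, ci) for each block.
= min(4,4) + min(7,2) + min(3,2) + min(5,1) + min(6,2) + min(6,5)
= 4 + 2 + 2 + 1 + 2 + 5
= 16.

16


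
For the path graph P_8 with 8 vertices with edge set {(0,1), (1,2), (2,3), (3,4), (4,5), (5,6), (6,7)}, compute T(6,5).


A path on 8 vertices is a tree with 7 edges.
T(x,y) = x^(7) for any tree.
T(6,5) = 6^7 = 279936.

279936


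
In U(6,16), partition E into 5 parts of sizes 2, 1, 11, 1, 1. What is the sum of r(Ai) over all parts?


r(Ai) = min(|Ai|, 6) for each part.
Sum = min(2,6) + min(1,6) + min(11,6) + min(1,6) + min(1,6)
    = 2 + 1 + 6 + 1 + 1
    = 11.

11


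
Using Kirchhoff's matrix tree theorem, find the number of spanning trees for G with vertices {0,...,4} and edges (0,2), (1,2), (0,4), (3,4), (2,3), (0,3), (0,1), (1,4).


By Kirchhoff's matrix tree theorem, the number of spanning trees equals
the determinant of any cofactor of the Laplacian matrix L.
G has 5 vertices and 8 edges.
Computing the (4 x 4) cofactor determinant gives 45.

45


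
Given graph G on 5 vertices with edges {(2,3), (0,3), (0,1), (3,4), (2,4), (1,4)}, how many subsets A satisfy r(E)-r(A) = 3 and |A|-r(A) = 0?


R(x,y) = sum over A in 2^E of x^(r(E)-r(A)) * y^(|A|-r(A)).
G has 5 vertices, 6 edges. r(E) = 4.
Enumerate all 2^6 = 64 subsets.
Count subsets with r(E)-r(A)=3 and |A|-r(A)=0: 6.

6


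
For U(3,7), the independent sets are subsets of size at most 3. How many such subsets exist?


Independent sets of U(3,7) are all subsets of size <= 3.
Count = (7 choose 0) + (7 choose 1) + (7 choose 2) + (7 choose 3)
     = 1 + 7 + 21 + 35
     = 64.

64


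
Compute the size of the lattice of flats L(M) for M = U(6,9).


Flats of U(6,9): every subset of size < 6 is a flat, plus E itself.
Count = C(9,0) + C(9,1) + C(9,2) + C(9,3) + C(9,4) + C(9,5) + 1
     = 1 + 9 + 36 + 84 + 126 + 126 + 1
     = 383.

383


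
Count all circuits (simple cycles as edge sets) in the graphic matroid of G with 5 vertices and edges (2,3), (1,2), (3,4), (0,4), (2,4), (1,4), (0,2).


A circuit in a graphic matroid = edge set of a simple cycle.
G has 5 vertices and 7 edges.
Enumerating all minimal edge subsets forming cycles...
Total circuits found: 6.

6


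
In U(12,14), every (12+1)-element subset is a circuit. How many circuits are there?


In U(12,14), circuits are the (13)-element subsets.
Any set of 13 elements is dependent, and removing any one element gives
an independent set of size 12, so it is a minimal dependent set.
Number of circuits = C(14,13) = 14! / (13! * 1!) = 14.

14


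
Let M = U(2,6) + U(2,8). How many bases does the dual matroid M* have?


(M1+M2)* = M1* + M2*.
M1* = U(4,6), bases: C(6,4) = 15.
M2* = U(6,8), bases: C(8,6) = 28.
|B(M*)| = 15 * 28 = 420.

420


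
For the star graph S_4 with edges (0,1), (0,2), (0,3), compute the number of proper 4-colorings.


P(tree, k) = k * (k-1)^(3) for any tree on 4 vertices.
P(4) = 4 * 3^3 = 4 * 27 = 108.

108


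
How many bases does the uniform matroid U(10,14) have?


Bases of U(10,14) are all 10-element subsets of the 14-element ground set.
Number of bases = C(14,10).
C(14,10) = 14! / (10! * 4!) = 1001.

1001


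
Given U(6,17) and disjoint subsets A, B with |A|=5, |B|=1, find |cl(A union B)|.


|A union B| = 5 + 1 = 6 (disjoint).
In U(6,17), cl(S) = S if |S| < 6, else cl(S) = E.
Since 6 >= 6, cl(A union B) = E.
|cl(A union B)| = 17.

17


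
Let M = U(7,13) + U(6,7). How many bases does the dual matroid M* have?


(M1+M2)* = M1* + M2*.
M1* = U(6,13), bases: C(13,6) = 1716.
M2* = U(1,7), bases: C(7,1) = 7.
|B(M*)| = 1716 * 7 = 12012.

12012


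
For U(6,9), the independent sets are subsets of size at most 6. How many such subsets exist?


Independent sets of U(6,9) are all subsets of size <= 6.
Count = (9 choose 0) + (9 choose 1) + (9 choose 2) + (9 choose 3) + (9 choose 4) + (9 choose 5) + (9 choose 6)
     = 1 + 9 + 36 + 84 + 126 + 126 + 84
     = 466.

466


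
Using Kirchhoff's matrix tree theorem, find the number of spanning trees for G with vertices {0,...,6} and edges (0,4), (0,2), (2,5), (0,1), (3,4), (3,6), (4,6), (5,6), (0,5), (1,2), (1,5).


By Kirchhoff's matrix tree theorem, the number of spanning trees equals
the determinant of any cofactor of the Laplacian matrix L.
G has 7 vertices and 11 edges.
Computing the (6 x 6) cofactor determinant gives 152.

152


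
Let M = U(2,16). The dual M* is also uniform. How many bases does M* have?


The dual of U(r,n) is U(n-r, n) = U(14,16).
Bases of U(14,16) are all (14)-element subsets.
|B(M*)| = (16 choose 14) = 120.

120


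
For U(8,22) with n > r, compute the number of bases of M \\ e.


Deleting e from U(8,22) gives U(8,21) since n > r.
Bases of U(8,21) = C(21,8) = 21! / (8! * 13!) = 203490.

203490


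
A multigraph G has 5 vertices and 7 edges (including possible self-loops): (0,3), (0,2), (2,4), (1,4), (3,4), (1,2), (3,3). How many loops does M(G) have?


In a graphic matroid, a loop is a self-loop edge (u,u) with rank 0.
Examining all 7 edges for self-loops...
Self-loops found: (3,3)
Number of loops = 1.

1


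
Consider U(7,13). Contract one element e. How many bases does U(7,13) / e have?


Contracting e from U(7,13) gives U(6,12).
Bases of U(6,12) = C(12,6) = 924.

924


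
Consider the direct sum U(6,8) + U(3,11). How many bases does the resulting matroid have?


Bases of a direct sum M1 + M2: |B| = |B(M1)| * |B(M2)|.
|B(U(6,8))| = C(8,6) = 28.
|B(U(3,11))| = C(11,3) = 165.
Total bases = 28 * 165 = 4620.

4620


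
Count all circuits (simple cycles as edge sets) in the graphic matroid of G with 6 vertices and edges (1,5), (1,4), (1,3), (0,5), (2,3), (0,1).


A circuit in a graphic matroid = edge set of a simple cycle.
G has 6 vertices and 6 edges.
Enumerating all minimal edge subsets forming cycles...
Total circuits found: 1.

1


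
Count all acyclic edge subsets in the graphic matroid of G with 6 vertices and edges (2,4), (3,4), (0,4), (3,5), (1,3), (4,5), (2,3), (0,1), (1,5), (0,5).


An independent set in a graphic matroid is an acyclic edge subset.
G has 6 vertices and 10 edges.
Enumerate all 2^10 = 1024 subsets, checking for acyclicity.
Total independent sets = 454.

454


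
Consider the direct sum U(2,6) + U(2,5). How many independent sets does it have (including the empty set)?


For a direct sum, |I(M1+M2)| = |I(M1)| * |I(M2)|.
|I(U(2,6))| = sum C(6,k) for k=0..2 = 22.
|I(U(2,5))| = sum C(5,k) for k=0..2 = 16.
Total = 22 * 16 = 352.

352


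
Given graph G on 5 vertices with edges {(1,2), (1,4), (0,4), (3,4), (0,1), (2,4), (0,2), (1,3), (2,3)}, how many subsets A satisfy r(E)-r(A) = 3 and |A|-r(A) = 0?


R(x,y) = sum over A in 2^E of x^(r(E)-r(A)) * y^(|A|-r(A)).
G has 5 vertices, 9 edges. r(E) = 4.
Enumerate all 2^9 = 512 subsets.
Count subsets with r(E)-r(A)=3 and |A|-r(A)=0: 9.

9


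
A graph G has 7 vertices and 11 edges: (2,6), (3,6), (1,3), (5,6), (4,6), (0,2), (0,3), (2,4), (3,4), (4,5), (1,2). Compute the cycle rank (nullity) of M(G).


Cycle rank (nullity) = |E| - r(M) = |E| - (|V| - c).
|E| = 11, |V| = 7, c = 1.
Nullity = 11 - (7 - 1) = 11 - 6 = 5.

5


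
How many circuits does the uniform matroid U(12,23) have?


In U(12,23), circuits are the (13)-element subsets.
Any set of 13 elements is dependent, and removing any one element gives
an independent set of size 12, so it is a minimal dependent set.
Number of circuits = C(23,13) = 23! / (13! * 10!) = 1144066.

1144066


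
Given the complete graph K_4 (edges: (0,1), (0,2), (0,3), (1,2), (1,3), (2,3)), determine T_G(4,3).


T(K_4; x,y) = x^3 + 3x^2 + 4xy + 2x + y^3 + 3y^2 + 2y.
Substituting x=4, y=3:
= 64 + 48 + 48 + 8 + 27 + 27 + 6
= 228.

228


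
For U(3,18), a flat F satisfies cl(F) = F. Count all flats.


Flats of U(3,18): every subset of size < 3 is a flat, plus E itself.
Count = (18 choose 0) + (18 choose 1) + (18 choose 2) + 1
     = 1 + 18 + 153 + 1
     = 173.

173


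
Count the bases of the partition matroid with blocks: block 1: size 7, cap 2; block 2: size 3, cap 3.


A basis picks exactly ci elements from block i.
Number of bases = product of C(|Si|, ci).
= C(7,2) * C(3,3)
= 21 * 1
= 21.

21


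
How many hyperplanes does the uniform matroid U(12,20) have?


Hyperplanes of U(12,20) are flats of rank 11.
In a uniform matroid, these are exactly the (11)-element subsets.
Count = C(20,11) = 20! / (11! * 9!) = 167960.

167960


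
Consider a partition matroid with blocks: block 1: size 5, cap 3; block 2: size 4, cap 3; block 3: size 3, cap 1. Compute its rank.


Rank of a partition matroid = sum of min(|Si|, ci) for each block.
= min(5,3) + min(4,3) + min(3,1)
= 3 + 3 + 1
= 7.

7


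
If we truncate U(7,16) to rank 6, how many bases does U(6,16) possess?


Truncating U(7,16) to rank 6 gives U(6,16).
Bases of U(6,16) are all 6-element subsets of 16 elements.
Number of bases = (16 choose 6) = 8008.

8008


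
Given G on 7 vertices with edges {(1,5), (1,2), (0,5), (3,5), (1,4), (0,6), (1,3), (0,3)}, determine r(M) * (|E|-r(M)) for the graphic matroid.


r(M) = |V| - c = 7 - 1 = 6.
nullity = |E| - r(M) = 8 - 6 = 2.
Product = 6 * 2 = 12.

12


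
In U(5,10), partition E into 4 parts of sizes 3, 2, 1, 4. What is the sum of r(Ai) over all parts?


r(Ai) = min(|Ai|, 5) for each part.
Sum = min(3,5) + min(2,5) + min(1,5) + min(4,5)
    = 3 + 2 + 1 + 4
    = 10.

10


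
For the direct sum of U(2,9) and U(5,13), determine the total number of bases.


Bases of a direct sum M1 + M2: |B| = |B(M1)| * |B(M2)|.
|B(U(2,9))| = C(9,2) = 36.
|B(U(5,13))| = C(13,5) = 1287.
Total bases = 36 * 1287 = 46332.

46332


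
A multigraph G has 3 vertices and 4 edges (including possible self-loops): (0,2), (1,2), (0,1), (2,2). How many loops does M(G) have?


In a graphic matroid, a loop is a self-loop edge (u,u) with rank 0.
Examining all 4 edges for self-loops...
Self-loops found: (2,2)
Number of loops = 1.

1


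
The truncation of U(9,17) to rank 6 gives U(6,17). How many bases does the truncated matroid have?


Truncating U(9,17) to rank 6 gives U(6,17).
Bases of U(6,17) are all 6-element subsets of 17 elements.
Number of bases = C(17,6) = 17! / (6! * 11!) = 12376.

12376


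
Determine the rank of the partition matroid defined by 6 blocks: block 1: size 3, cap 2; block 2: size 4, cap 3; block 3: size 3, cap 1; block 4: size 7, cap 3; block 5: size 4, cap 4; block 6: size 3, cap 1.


Rank of a partition matroid = sum of min(|Si|, ci) for each block.
= min(3,2) + min(4,3) + min(3,1) + min(7,3) + min(4,4) + min(3,1)
= 2 + 3 + 1 + 3 + 4 + 1
= 14.

14


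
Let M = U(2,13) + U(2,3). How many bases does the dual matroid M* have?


(M1+M2)* = M1* + M2*.
M1* = U(11,13), bases: C(13,11) = 78.
M2* = U(1,3), bases: C(3,1) = 3.
|B(M*)| = 78 * 3 = 234.

234


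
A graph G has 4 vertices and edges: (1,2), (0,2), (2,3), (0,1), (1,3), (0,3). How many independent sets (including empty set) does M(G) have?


An independent set in a graphic matroid is an acyclic edge subset.
G has 4 vertices and 6 edges.
Enumerate all 2^6 = 64 subsets, checking for acyclicity.
Total independent sets = 38.

38
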